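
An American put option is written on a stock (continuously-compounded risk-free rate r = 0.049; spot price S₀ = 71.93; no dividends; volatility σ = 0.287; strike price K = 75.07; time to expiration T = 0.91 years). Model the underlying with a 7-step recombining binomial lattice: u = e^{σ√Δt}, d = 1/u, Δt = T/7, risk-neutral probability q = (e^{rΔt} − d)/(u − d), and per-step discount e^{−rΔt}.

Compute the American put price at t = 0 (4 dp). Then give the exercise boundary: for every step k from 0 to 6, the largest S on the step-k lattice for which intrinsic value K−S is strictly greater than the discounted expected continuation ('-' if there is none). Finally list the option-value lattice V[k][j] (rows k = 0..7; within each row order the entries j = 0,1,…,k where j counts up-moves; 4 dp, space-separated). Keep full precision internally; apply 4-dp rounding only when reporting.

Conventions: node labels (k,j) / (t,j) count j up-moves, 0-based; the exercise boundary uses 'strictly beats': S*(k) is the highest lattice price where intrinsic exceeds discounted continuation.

Δt=0.13000, u=1.10902, d=0.90169, q=0.50498, disc=e^(-rΔt)=0.99365
k=7 terminal: V=max(K-S,0) → 40.2101 32.1947 22.3363 10.2111 0.0000 0.0000 0.0000 0.0000
k=6: j=0 S=38.6605 intr=36.4095 cont=35.9329 V=36.4095[EX]; j=1 S=47.5497 intr=27.5203 cont=27.0436 V=27.5203[EX]; j=2 S=58.4829 intr=16.5871 cont=16.1104 V=16.5871[EX]; j=3 S=71.9300 intr=3.1400 cont=5.0226 V=5.0226[hold]; j=4 S=88.4690 intr=0.0000 cont=0.0000 V=0.0000[hold]; j=5 S=108.8108 intr=0.0000 cont=0.0000 V=0.0000[hold]; j=6 S=133.8299 intr=0.0000 cont=0.0000 V=0.0000[hold]  S*(6)=58.4829
k=5: j=0 S=42.8753 intr=32.1947 cont=31.7180 V=32.1947[EX]; j=1 S=52.7337 intr=22.3363 cont=21.8596 V=22.3363[EX]; j=2 S=64.8589 intr=10.2111 cont=10.6791 V=10.6791[hold]; j=3 S=79.7720 intr=0.0000 cont=2.4705 V=2.4705[hold]; j=4 S=98.1141 intr=0.0000 cont=0.0000 V=0.0000[hold]; j=5 S=120.6737 intr=0.0000 cont=0.0000 V=0.0000[hold]  S*(5)=52.7337
k=4: j=0 S=47.5497 intr=27.5203 cont=27.0436 V=27.5203[EX]; j=1 S=58.4829 intr=16.5871 cont=16.3452 V=16.5871[EX]; j=2 S=71.9300 intr=3.1400 cont=6.4925 V=6.4925[hold]; j=3 S=88.4690 intr=0.0000 cont=1.2152 V=1.2152[hold]; j=4 S=108.8108 intr=0.0000 cont=0.0000 V=0.0000[hold]  S*(4)=58.4829
k=3: j=0 S=52.7337 intr=22.3363 cont=21.8596 V=22.3363[EX]; j=1 S=64.8589 intr=10.2111 cont=11.4166 V=11.4166[hold]; j=2 S=79.7720 intr=0.0000 cont=3.8033 V=3.8033[hold]; j=3 S=98.1141 intr=0.0000 cont=0.5977 V=0.5977[hold]  S*(3)=52.7337
k=2: j=0 S=58.4829 intr=16.5871 cont=16.7153 V=16.7153[hold]; j=1 S=71.9300 intr=3.1400 cont=7.5240 V=7.5240[hold]; j=2 S=88.4690 intr=0.0000 cont=2.1707 V=2.1707[hold]  S*(2)=-
k=1: j=0 S=64.8589 intr=10.2111 cont=11.9972 V=11.9972[hold]; j=1 S=79.7720 intr=0.0000 cont=4.7901 V=4.7901[hold]  S*(1)=-
k=0: j=0 S=71.9300 intr=3.1400 cont=8.3047 V=8.3047[hold]  S*(0)=-

price = 8.3047
boundary = - - - 52.7337 58.4829 52.7337 58.4829
tree:
8.3047
11.9972 4.7901
16.7153 7.5240 2.1707
22.3363 11.4166 3.8033 0.5977
27.5203 16.5871 6.4925 1.2152 0.0000
32.1947 22.3363 10.6791 2.4705 0.0000 0.0000
36.4095 27.5203 16.5871 5.0226 0.0000 0.0000 0.0000
40.2101 32.1947 22.3363 10.2111 0.0000 0.0000 0.0000 0.0000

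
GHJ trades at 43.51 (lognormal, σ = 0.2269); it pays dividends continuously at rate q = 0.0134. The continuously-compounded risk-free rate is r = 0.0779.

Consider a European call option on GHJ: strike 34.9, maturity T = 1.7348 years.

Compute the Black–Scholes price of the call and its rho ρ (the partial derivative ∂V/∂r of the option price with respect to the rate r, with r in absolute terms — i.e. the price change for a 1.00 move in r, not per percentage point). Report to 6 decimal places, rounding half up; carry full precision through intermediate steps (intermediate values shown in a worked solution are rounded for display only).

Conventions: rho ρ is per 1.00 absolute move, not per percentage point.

σ√T = 0.2269·√1.7348 = 0.298854
d₁ = (ln(S/K) + (r−q+σ²/2)T) / (σ√T) = (ln(43.51/34.9) + (0.0779−0.0134+0.2269²/2)·1.7348) / 0.298854 = (0.220504 + 0.156551) / 0.298854 = 1.261671
d₂ = d₁ − σ√T = 1.261671 − 0.298854 = 0.962817
e^{−rT} = 0.873593
e^{−qT} = 0.977022
N(d₁) = 0.896466,  N(d₂) = 0.832180
Call price V = S·e^{−qT}·N(d₁) − K·e^{−rT}·N(d₂) = 38.108980 − 25.371834 = 12.737146
ρ = K·T·e^{−rT}·N(d₂) = 44.015058

price = 12.737146
ρ = 44.015058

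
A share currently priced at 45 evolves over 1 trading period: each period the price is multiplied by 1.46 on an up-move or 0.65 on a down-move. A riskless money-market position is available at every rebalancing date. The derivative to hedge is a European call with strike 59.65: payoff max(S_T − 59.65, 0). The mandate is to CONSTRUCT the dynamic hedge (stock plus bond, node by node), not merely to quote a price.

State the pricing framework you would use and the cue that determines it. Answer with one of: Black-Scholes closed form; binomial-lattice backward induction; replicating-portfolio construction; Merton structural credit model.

Key observation: a price alone would not answer the question — the per-node share/bond construction on the spot-45, 1.46/0.65 tree is required, and only the replicating-portfolio method yields it.

framework: replicating-portfolio construction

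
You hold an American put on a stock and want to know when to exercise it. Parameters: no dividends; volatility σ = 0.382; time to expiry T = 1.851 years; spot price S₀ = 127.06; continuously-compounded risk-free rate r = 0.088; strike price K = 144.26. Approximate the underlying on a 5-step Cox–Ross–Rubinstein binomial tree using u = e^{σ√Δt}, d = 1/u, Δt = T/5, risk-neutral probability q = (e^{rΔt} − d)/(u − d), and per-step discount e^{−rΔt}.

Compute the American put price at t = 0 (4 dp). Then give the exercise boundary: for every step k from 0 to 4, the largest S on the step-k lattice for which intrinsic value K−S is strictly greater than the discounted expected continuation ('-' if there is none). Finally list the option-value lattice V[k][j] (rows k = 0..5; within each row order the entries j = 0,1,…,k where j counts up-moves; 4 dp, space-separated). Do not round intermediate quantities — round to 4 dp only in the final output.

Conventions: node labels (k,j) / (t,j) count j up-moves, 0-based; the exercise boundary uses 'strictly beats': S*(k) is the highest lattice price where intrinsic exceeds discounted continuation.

Δt=0.37020  u=1.26165  d=0.79261  q=0.51275  discount=0.96795
step 5 (expiry): payoffs max(K−S,0) = 104.5129 80.9916 43.5510 0.0000 0.0000 0.0000
step 4: (k=4,j=0): S=50.1472, K−S=94.1128, hold=89.4889 ⇒ V=94.1128 exercise | (k=4,j=1): S=79.8229, K−S=64.4371, hold=59.8132 ⇒ V=64.4371 exercise | (k=4,j=2): S=127.0600, K−S=17.2000, hold=20.5399 ⇒ V=20.5399 continue | (k=4,j=3): S=202.2507, K−S=0.0000, hold=0.0000 ⇒ V=0.0000 continue | (k=4,j=4): S=321.9373, K−S=0.0000, hold=0.0000 ⇒ V=0.0000 continue  boundary S*=79.8229
step 3: (k=3,j=0): S=63.2684, K−S=80.9916, hold=76.3677 ⇒ V=80.9916 exercise | (k=3,j=1): S=100.7090, K−S=43.5510, hold=40.5848 ⇒ V=43.5510 exercise | (k=3,j=2): S=160.3059, K−S=0.0000, hold=9.6872 ⇒ V=9.6872 continue | (k=3,j=3): S=255.1706, K−S=0.0000, hold=0.0000 ⇒ V=0.0000 continue  boundary S*=100.7090
step 2: (k=2,j=0): S=79.8229, K−S=64.4371, hold=59.8132 ⇒ V=64.4371 exercise | (k=2,j=1): S=127.0600, K−S=17.2000, hold=25.3479 ⇒ V=25.3479 continue | (k=2,j=2): S=202.2507, K−S=0.0000, hold=4.5688 ⇒ V=4.5688 continue  boundary S*=79.8229
step 1: (k=1,j=0): S=100.7090, K−S=43.5510, hold=42.9710 ⇒ V=43.5510 exercise | (k=1,j=1): S=160.3059, K−S=0.0000, hold=14.2224 ⇒ V=14.2224 continue  boundary S*=100.7090
step 0: (k=0,j=0): S=127.0600, K−S=17.2000, hold=27.5988 ⇒ V=27.5988 continue  boundary S*=-

price = 27.5988
boundary = - 100.7090 79.8229 100.7090 79.8229
tree:
27.5988
43.5510 14.2224
64.4371 25.3479 4.5688
80.9916 43.5510 9.6872 0.0000
94.1128 64.4371 20.5399 0.0000 0.0000
104.5129 80.9916 43.5510 0.0000 0.0000 0.0000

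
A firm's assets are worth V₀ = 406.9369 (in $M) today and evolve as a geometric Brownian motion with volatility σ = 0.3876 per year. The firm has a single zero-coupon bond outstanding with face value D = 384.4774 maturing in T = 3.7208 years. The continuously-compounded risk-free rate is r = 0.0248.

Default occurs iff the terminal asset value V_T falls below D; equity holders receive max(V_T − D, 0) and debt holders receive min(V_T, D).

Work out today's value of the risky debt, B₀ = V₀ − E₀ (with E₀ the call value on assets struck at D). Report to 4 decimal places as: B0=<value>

Work the structural quantities from V₀ = 406.9369 against face 384.4774:
d₁ = [ln(V₀/D) + (r + σ²/2)T] / (σ√T)
   = [ln(406.9369/384.4774) + (0.0248 + 0.5·0.3876²)·3.7208] / (0.3876·√3.7208)
   = [0.056773 + 0.371771] / 0.747656 = 0.573183
d₂ = d₁ − σ√T = 0.573183 − 0.747656 = -0.174473
N(d₁) = 0.716740,  N(d₂) = 0.430747,  e^(−rT) = 0.911854
E₀ = V₀·N(d₁) − D·e^(−rT)·N(d₂)
   = 406.9369·0.716740 − 384.4774·0.911854·0.430747 = 140.653522
B₀ = V₀ − E₀ = 406.9369 − 140.653522 = 266.283378

B0=266.2834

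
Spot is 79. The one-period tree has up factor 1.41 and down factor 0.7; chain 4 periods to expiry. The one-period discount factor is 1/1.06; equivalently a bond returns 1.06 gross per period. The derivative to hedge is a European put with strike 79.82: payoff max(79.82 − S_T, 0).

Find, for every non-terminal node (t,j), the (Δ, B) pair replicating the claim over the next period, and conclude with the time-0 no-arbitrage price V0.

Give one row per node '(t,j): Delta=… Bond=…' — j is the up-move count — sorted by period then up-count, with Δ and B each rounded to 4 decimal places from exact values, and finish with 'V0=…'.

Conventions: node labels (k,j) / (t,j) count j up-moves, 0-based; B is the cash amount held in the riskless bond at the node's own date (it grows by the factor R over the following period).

(0,0): Delta=-0.2652 Bond=32.6555
(1,0): Delta=-0.5618 Bond=51.0148
(1,1): Delta=-0.1221 Bond=18.6704
(2,0): Delta=-1.0000 Bond=71.0395
(2,1): Delta=-0.3503 Bond=37.5831
(2,2): Delta=-0.0119 Bond=2.4924
(3,0): Delta=-1.0000 Bond=75.3019
(3,1): Delta=-1.0000 Bond=75.3019
(3,2): Delta=-0.0366 Bond=5.3594
(3,3): Delta=0.0000 Bond=0.0000
V0=11.7041

The replicating-portfolio and risk-neutral prices coincide; use p* = (1.06−0.7)/(1.41−0.7) = 0.5070 for the latter.
Payoffs at expiry: V(4,0)=60.8521, V(4,1)=41.6132, V(4,2)=2.8606, V(4,3)=0.0000, V(4,4)=0.0000
  t=3,j=0: stock 27.0970 → up 38.2068 (V=41.6132), down 18.9679 (V=60.8521). Price 48.2049; hedge Δ=-1.0000, bond B=75.3019.
  t=3,j=1: stock 54.5811 → up 76.9594 (V=2.8606), down 38.2068 (V=41.6132). Price 20.7208; hedge Δ=-1.0000, bond B=75.3019.
  t=3,j=2: stock 109.9419 → up 155.0181 (V=0.0000), down 76.9594 (V=2.8606). Price 1.3304; hedge Δ=-0.0366, bond B=5.3594.
  t=3,j=3: stock 221.4545 → up 312.2508 (V=0.0000), down 155.0181 (V=0.0000). Price 0.0000; hedge Δ=0.0000, bond B=0.0000.
  t=2,j=0: stock 38.7100 → up 54.5811 (V=20.7208), down 27.0970 (V=48.2049). Price 32.3295; hedge Δ=-1.0000, bond B=71.0395.
  t=2,j=1: stock 77.9730 → up 109.9419 (V=1.3304), down 54.5811 (V=20.7208). Price 10.2727; hedge Δ=-0.3503, bond B=37.5831.
  t=2,j=2: stock 157.0599 → up 221.4545 (V=0.0000), down 109.9419 (V=1.3304). Price 0.6187; hedge Δ=-0.0119, bond B=2.4924.
  t=1,j=0: stock 55.3000 → up 77.9730 (V=10.2727), down 38.7100 (V=32.3295). Price 19.9488; hedge Δ=-0.5618, bond B=51.0148.
  t=1,j=1: stock 111.3900 → up 157.0599 (V=0.6187), down 77.9730 (V=10.2727). Price 5.0733; hedge Δ=-0.1221, bond B=18.6704.
  t=0,j=0: stock 79.0000 → up 111.3900 (V=5.0733), down 55.3000 (V=19.9488). Price 11.7041; hedge Δ=-0.2652, bond B=32.6555.
Verification: the root portfolio costs Δ(0,0)·S0 + B(0,0) = 11.7041, matching V0.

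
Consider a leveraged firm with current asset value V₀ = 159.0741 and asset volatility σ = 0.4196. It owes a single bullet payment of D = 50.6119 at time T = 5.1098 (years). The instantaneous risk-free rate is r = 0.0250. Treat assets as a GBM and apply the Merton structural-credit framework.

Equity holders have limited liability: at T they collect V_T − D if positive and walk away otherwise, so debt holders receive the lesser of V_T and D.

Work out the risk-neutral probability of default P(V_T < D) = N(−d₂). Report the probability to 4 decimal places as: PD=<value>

Equity is a call on the firm's assets struck at D = 50.6119:
d₁ = [ln(V₀/D) + (r + σ²/2)T] / (σ√T)
   = [ln(159.0741/50.6119) + (0.0250 + 0.5·0.4196²)·5.1098] / (0.4196·√5.1098)
   = [1.145183 + 0.577571] / 0.948500 = 1.816293
d₂ = d₁ − σ√T = 1.816293 − 0.948500 = 0.867793
risk-neutral PD = N(−d₂) = N(-0.867793) = 0.192754

PD=0.1928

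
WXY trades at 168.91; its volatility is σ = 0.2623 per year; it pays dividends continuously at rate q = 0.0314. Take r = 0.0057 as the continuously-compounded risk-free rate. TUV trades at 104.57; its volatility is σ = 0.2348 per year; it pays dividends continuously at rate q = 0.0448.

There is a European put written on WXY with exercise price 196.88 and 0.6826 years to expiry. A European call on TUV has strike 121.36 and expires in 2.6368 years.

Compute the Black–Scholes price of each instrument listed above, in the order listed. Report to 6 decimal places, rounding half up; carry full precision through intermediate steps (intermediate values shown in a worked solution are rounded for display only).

price(WXY put K=196.88) = 35.561474
price(TUV call K=121.36) = 6.069471

[WXY put K=196.88]
σ√T = 0.2623·√0.6826 = 0.216711
d₁ = (ln(S/K) + (r−q+σ²/2)T) / (σ√T) = (ln(168.91/196.88) + (0.0057−0.0314+0.2623²/2)·0.6826) / 0.216711 = (-0.153228 + 0.005939) / 0.216711 = -0.679657
d₂ = d₁ − σ√T = -0.679657 − 0.216711 = -0.896368
e^{−rT} = 0.996117
e^{−qT} = 0.978794
N(−d₁) = 0.751639,  N(−d₂) = 0.814972
price = K·e^{−rT}·N(−d₂) − S·e^{−qT}·N(−d₁) = 159.828601 − 124.267127 = 35.561474
[TUV call K=121.36]
σ√T = 0.2348·√2.6368 = 0.381274
d₁ = (ln(S/K) + (r−q+σ²/2)T) / (σ√T) = (ln(104.57/121.36) + (0.0057−0.0448+0.2348²/2)·2.6368) / 0.381274 = (-0.148905 − 0.030414) / 0.381274 = -0.470315
d₂ = d₁ − σ√T = -0.470315 − 0.381274 = -0.851589
e^{−rT} = 0.985083
e^{−qT} = 0.888582
N(d₁) = 0.319065,  N(d₂) = 0.197221
price = S·e^{−qT}·N(d₁) − K·e^{−rT}·N(d₂) = 29.647191 − 23.577720 = 6.069471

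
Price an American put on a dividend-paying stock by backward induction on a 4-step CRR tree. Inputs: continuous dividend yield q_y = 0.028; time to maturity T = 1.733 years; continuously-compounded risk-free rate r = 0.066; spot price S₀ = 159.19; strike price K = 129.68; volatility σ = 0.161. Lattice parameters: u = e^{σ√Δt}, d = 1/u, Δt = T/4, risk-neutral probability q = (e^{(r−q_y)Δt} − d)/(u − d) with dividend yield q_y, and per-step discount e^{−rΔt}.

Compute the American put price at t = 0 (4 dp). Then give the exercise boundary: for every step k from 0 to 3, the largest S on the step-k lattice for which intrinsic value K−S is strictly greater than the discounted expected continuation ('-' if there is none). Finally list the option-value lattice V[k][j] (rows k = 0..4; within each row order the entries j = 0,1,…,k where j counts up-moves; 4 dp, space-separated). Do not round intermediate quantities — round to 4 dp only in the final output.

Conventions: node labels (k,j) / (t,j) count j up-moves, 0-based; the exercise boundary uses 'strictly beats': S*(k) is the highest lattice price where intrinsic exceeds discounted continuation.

params: Δt=0.43325 u=1.11179 d=0.89945 q=0.55171 e^(-rΔt)=0.97181
t_4 payoffs: 25.4910 0.8940 0.0000 0.0000 0.0000
t_3: node(3,0) S=115.8365 payoff=13.8435 vs cont=11.5846 → 13.8435 [stop]  node(3,1) S=143.1833 payoff=0.0000 vs cont=0.3895 → 0.3895 [wait]  node(3,2) S=176.9861 payoff=0.0000 vs cont=0.0000 → 0.0000 [wait]  node(3,3) S=218.7692 payoff=0.0000 vs cont=0.0000 → 0.0000 [wait]  ⇒ S*(3)=115.8365
t_2: node(2,0) S=128.7860 payoff=0.8940 vs cont=6.2398 → 6.2398 [wait]  node(2,1) S=159.1900 payoff=0.0000 vs cont=0.1697 → 0.1697 [wait]  node(2,2) S=196.7717 payoff=0.0000 vs cont=0.0000 → 0.0000 [wait]  ⇒ S*(2)=-
t_1: node(1,0) S=143.1833 payoff=0.0000 vs cont=2.8094 → 2.8094 [wait]  node(1,1) S=176.9861 payoff=0.0000 vs cont=0.0739 → 0.0739 [wait]  ⇒ S*(1)=-
t_0: node(0,0) S=159.1900 payoff=0.0000 vs cont=1.2636 → 1.2636 [wait]  ⇒ S*(0)=-

price = 1.2636
boundary = - - - 115.8365
tree:
1.2636
2.8094 0.0739
6.2398 0.1697 0.0000
13.8435 0.3895 0.0000 0.0000
25.4910 0.8940 0.0000 0.0000 0.0000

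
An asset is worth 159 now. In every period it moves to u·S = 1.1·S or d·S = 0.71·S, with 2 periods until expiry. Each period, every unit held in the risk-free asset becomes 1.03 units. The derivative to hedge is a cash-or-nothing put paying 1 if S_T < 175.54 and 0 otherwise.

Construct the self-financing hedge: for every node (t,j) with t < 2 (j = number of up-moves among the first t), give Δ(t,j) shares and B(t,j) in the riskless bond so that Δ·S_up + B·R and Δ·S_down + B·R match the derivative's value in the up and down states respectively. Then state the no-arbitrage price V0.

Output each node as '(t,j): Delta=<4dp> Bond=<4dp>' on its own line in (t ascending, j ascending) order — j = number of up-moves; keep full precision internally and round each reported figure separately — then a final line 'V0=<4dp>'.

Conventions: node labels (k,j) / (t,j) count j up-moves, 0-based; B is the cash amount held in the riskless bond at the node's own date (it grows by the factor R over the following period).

(0,0): Delta=-0.0128 Bond=2.3506
(1,0): Delta=0.0000 Bond=0.9709
(1,1): Delta=-0.0147 Bond=2.7384
V0=0.3080

Risk-neutral probability p* = (R−d)/(u−d) = (1.03−0.71)/(1.1−0.71) = 0.8205.
At maturity the claim pays: V(2,0)=1.0000, V(2,1)=1.0000, V(2,2)=0.0000
  t=1,j=0: stock 112.8900 → up 124.1790 (V=1.0000), down 80.1519 (V=1.0000). Price 0.9709; hedge Δ=0.0000, bond B=0.9709.
  t=1,j=1: stock 174.9000 → up 192.3900 (V=0.0000), down 124.1790 (V=1.0000). Price 0.1743; hedge Δ=-0.0147, bond B=2.7384.
  t=0,j=0: stock 159.0000 → up 174.9000 (V=0.1743), down 112.8900 (V=0.9709). Price 0.3080; hedge Δ=-0.0128, bond B=2.3506.
As a check, the time-0 holding Δ(0,0)·S0 + B(0,0) comes to 0.3080 — exactly V0.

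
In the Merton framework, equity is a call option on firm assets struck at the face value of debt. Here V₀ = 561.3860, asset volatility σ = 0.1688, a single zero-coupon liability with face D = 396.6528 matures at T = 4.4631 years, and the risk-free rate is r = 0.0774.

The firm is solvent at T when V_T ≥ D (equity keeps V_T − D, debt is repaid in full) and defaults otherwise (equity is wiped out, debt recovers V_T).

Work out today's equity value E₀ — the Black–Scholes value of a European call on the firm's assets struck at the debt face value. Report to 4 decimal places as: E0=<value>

Work the structural quantities from V₀ = 561.3860 against face 396.6528:
d₁ = [ln(V₀/D) + (r + σ²/2)T] / (σ√T)
   = [ln(561.3860/396.6528) + (0.0774 + 0.5·0.1688²)·4.4631] / (0.1688·√4.4631)
   = [0.347347 + 0.409028] / 0.356608 = 2.121030
d₂ = d₁ − σ√T = 2.121030 − 0.356608 = 1.764423
N(d₁) = 0.983040,  N(d₂) = 0.961170,  e^(−rT) = 0.707906
E₀ = V₀·N(d₁) − D·e^(−rT)·N(d₂)
   = 561.3860·0.983040 − 396.6528·0.707906·0.961170 = 281.975509

E0=281.9755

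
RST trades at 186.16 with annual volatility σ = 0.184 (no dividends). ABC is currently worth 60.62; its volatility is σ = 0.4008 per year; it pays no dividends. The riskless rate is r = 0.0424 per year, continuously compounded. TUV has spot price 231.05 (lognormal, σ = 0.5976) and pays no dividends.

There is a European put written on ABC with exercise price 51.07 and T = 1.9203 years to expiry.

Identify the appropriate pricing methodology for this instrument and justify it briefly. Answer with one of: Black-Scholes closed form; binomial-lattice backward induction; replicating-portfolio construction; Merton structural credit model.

framework: Black-Scholes closed form

Key observation: a European claim on ABC (strike 51.07) — a lognormal (GBM) underlying with constant rate and volatility — has an exact closed-form value; no lattice or capital structure is involved.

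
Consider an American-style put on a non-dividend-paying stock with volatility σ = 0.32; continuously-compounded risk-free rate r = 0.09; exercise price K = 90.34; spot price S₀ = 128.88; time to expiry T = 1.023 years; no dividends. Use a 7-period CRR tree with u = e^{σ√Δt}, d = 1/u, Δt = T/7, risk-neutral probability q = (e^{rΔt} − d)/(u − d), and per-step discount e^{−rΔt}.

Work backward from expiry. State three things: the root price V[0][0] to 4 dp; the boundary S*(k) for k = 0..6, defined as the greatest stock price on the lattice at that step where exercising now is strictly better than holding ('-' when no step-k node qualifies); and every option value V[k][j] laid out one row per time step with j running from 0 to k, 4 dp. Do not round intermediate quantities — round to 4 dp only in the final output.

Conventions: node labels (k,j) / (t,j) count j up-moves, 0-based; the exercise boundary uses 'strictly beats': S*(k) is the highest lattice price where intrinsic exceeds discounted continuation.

price = 1.2407
boundary = - - - - - 69.9110 79.0085
tree:
1.2407
2.2828 0.3233
4.1278 0.6607 0.0242
7.2952 1.3484 0.0514 0.0000
12.4936 2.7468 0.1093 0.0000 0.0000
20.4290 5.5848 0.2323 0.0000 0.0000 0.0000
28.4789 11.3315 0.4940 0.0000 0.0000 0.0000 0.0000
35.6019 20.4290 1.0502 0.0000 0.0000 0.0000 0.0000 0.0000

Δt=0.14614  u=1.13013  d=0.88485  q=0.52343  discount=0.98693
step 7 (expiry): payoffs max(K−S,0) = 35.6019 20.4290 1.0502 0.0000 0.0000 0.0000 0.0000 0.0000
step 6: (k=6,j=0): S=61.8611, K−S=28.4789, hold=27.2984 ⇒ V=28.4789 exercise | (k=6,j=1): S=79.0085, K−S=11.3315, hold=10.1511 ⇒ V=11.3315 exercise | (k=6,j=2): S=100.9089, K−S=0.0000, hold=0.4940 ⇒ V=0.4940 continue | (k=6,j=3): S=128.8800, K−S=0.0000, hold=0.0000 ⇒ V=0.0000 continue | (k=6,j=4): S=164.6044, K−S=0.0000, hold=0.0000 ⇒ V=0.0000 continue | (k=6,j=5): S=210.2313, K−S=0.0000, hold=0.0000 ⇒ V=0.0000 continue | (k=6,j=6): S=268.5055, K−S=0.0000, hold=0.0000 ⇒ V=0.0000 continue  boundary S*=79.0085
step 5: (k=5,j=0): S=69.9110, K−S=20.4290, hold=19.2485 ⇒ V=20.4290 exercise | (k=5,j=1): S=89.2898, K−S=1.0502, hold=5.5848 ⇒ V=5.5848 continue | (k=5,j=2): S=114.0401, K−S=0.0000, hold=0.2323 ⇒ V=0.2323 continue | (k=5,j=3): S=145.6510, K−S=0.0000, hold=0.0000 ⇒ V=0.0000 continue | (k=5,j=4): S=186.0242, K−S=0.0000, hold=0.0000 ⇒ V=0.0000 continue | (k=5,j=5): S=237.5884, K−S=0.0000, hold=0.0000 ⇒ V=0.0000 continue  boundary S*=69.9110
step 4: (k=4,j=0): S=79.0085, K−S=11.3315, hold=12.4936 ⇒ V=12.4936 continue | (k=4,j=1): S=100.9089, K−S=0.0000, hold=2.7468 ⇒ V=2.7468 continue | (k=4,j=2): S=128.8800, K−S=0.0000, hold=0.1093 ⇒ V=0.1093 continue | (k=4,j=3): S=164.6044, K−S=0.0000, hold=0.0000 ⇒ V=0.0000 continue | (k=4,j=4): S=210.2313, K−S=0.0000, hold=0.0000 ⇒ V=0.0000 continue  boundary S*=-
step 3: (k=3,j=0): S=89.2898, K−S=1.0502, hold=7.2952 ⇒ V=7.2952 continue | (k=3,j=1): S=114.0401, K−S=0.0000, hold=1.3484 ⇒ V=1.3484 continue | (k=3,j=2): S=145.6510, K−S=0.0000, hold=0.0514 ⇒ V=0.0514 continue | (k=3,j=3): S=186.0242, K−S=0.0000, hold=0.0000 ⇒ V=0.0000 continue  boundary S*=-
step 2: (k=2,j=0): S=100.9089, K−S=0.0000, hold=4.1278 ⇒ V=4.1278 continue | (k=2,j=1): S=128.8800, K−S=0.0000, hold=0.6607 ⇒ V=0.6607 continue | (k=2,j=2): S=164.6044, K−S=0.0000, hold=0.0242 ⇒ V=0.0242 continue  boundary S*=-
step 1: (k=1,j=0): S=114.0401, K−S=0.0000, hold=2.2828 ⇒ V=2.2828 continue | (k=1,j=1): S=145.6510, K−S=0.0000, hold=0.3233 ⇒ V=0.3233 continue  boundary S*=-
step 0: (k=0,j=0): S=128.8800, K−S=0.0000, hold=1.2407 ⇒ V=1.2407 continue  boundary S*=-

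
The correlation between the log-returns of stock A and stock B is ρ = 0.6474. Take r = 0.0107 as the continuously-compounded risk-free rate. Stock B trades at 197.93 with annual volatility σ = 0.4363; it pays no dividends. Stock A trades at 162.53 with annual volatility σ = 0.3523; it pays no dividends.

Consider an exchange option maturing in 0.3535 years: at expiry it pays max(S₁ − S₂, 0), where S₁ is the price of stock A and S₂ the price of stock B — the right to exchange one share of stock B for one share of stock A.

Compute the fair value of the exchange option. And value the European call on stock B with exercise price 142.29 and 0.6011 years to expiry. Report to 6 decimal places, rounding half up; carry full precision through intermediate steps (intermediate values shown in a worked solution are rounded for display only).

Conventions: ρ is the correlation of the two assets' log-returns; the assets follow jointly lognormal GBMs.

exchange price = 3.152787
price(stock B call K=142.29) = 61.271396

σ_eff = √(σ₁² + σ₂² − 2ρσ₁σ₂) = √(0.3523² + 0.4363² − 2·0.6474·0.3523·0.4363) = 0.339781
d₁ = (ln(S₁/S₂) + (q₂ − q₁ + σ_eff²/2)T) / (σ_eff√T) = (ln(162.53/197.93) + (0.0 − 0.0 + 0.057726)·0.3535) / 0.202020 = -0.874394
d₂ = d₁ − σ_eff√T = -0.874394 − 0.202020 = -1.076413
N(d₁) = 0.190952,  N(d₂) = 0.140871
V = S₁·e^{−q₁T}·N(d₁) − S₂·e^{−q₂T}·N(d₂) = 31.035426 − 27.882639 = 3.152787
[vanilla: stock B call K=142.29]
σ√T = 0.4363·√0.6011 = 0.338266
d₁ = (ln(S/K) + (r+σ²/2)T) / (σ√T) = (ln(197.93/142.29) + (0.0107+0.4363²/2)·0.6011) / 0.338266 = (0.330046 + 0.063644) / 0.338266 = 1.163847
d₂ = d₁ − σ√T = 1.163847 − 0.338266 = 0.825581
e^{−rT} = 0.993589
N(d₁) = 0.877757,  N(d₂) = 0.795479
price = S·N(d₁) − K·e^{−rT}·N(d₂) = 173.734429 − 112.463033 = 61.271396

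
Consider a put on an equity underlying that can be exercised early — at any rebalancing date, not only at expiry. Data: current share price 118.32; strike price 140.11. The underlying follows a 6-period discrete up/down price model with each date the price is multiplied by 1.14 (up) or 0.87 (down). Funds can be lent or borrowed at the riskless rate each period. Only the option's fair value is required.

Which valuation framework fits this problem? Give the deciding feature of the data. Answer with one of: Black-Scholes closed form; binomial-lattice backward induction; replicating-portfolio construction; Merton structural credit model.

framework: binomial-lattice backward induction

Key observation: the defining feature is the embedded early-exercise option across 6 discrete dates on the spot-118.32 tree; pricing the strike-140.11 put means working backward with an exercise test at every node.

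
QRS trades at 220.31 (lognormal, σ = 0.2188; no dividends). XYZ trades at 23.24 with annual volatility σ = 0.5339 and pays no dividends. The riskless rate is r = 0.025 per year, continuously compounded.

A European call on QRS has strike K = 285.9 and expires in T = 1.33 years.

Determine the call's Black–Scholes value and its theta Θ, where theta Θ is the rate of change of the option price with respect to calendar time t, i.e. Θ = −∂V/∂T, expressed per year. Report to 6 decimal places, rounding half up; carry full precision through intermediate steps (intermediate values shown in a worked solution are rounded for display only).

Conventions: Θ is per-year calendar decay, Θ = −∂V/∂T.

σ√T = 0.2188·√1.33 = 0.252332
d₁ = (ln(S/K) + (r+σ²/2)T) / (σ√T) = (ln(220.31/285.9) + (0.025+0.2188²/2)·1.33) / 0.252332 = (-0.260606 + 0.065086) / 0.252332 = -0.774853
d₂ = d₁ − σ√T = -0.774853 − 0.252332 = -1.027186
e^{−rT} = 0.967297
N(d₁) = 0.219213,  N(d₂) = 0.152167
Call price V = S·N(d₁) − K·e^{−rT}·N(d₂) = 48.294862 − 42.081673 = 6.213190
φ(d₁) = (1/√(2π))·e^{−d₁²/2} = 0.295485
Θ = −S·φ(d₁)·σ/(2√T) − r·K·e^{−rT}·N(d₂) = −6.175344 − 1.052042 = -7.227385

price = 6.213190
Θ = -7.227385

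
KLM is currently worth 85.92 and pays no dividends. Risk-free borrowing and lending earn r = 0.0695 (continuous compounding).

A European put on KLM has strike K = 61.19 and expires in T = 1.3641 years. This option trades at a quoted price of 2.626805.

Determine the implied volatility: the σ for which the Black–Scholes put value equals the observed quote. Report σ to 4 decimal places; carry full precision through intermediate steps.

sigma = 0.3802

At σ = 0.3802 the Black–Scholes value reproduces the quote:
σ√T = 0.3802·√1.3641 = 0.444053
d₁ = (ln(S/K) + (r+σ²/2)T) / (σ√T) = (ln(85.92/61.19) + (0.0695+0.3802²/2)·1.3641) / 0.444053 = (0.339433 + 0.193397) / 0.444053 = 1.199922
d₂ = d₁ − σ√T = 1.199922 − 0.444053 = 0.755869
e^{−rT} = 0.909550
N(−d₁) = 0.115085,  N(−d₂) = 0.224864
V = K·e^{−rT}·N(−d₂) − S·N(−d₁) = 12.514890 − 9.888085 = 2.626805 (the quoted price), and the Black–Scholes price is strictly increasing in σ, so σ is unique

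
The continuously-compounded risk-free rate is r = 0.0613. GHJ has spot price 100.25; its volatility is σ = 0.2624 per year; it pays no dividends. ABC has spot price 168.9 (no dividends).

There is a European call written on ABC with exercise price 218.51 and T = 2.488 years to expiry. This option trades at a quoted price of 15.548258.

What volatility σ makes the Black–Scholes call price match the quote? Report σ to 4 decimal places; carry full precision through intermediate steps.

sigma = 0.2128

At σ = 0.2128 the Black–Scholes value reproduces the quote:
σ√T = 0.2128·√2.488 = 0.335658
d₁ = (ln(S/K) + (r+σ²/2)T) / (σ√T) = (ln(168.9/218.51) + (0.0613+0.2128²/2)·2.488) / 0.335658 = (-0.257525 + 0.208847) / 0.335658 = -0.145021
d₂ = d₁ − σ√T = -0.145021 − 0.335658 = -0.480679
e^{−rT} = 0.858547
N(d₁) = 0.442347,  N(d₂) = 0.315372
V = S·N(d₁) − K·e^{−rT}·N(d₂) = 74.712429 − 59.164171 = 15.548258 (equal to the quote); since ∂V/∂σ > 0 for all σ, the implied volatility is unique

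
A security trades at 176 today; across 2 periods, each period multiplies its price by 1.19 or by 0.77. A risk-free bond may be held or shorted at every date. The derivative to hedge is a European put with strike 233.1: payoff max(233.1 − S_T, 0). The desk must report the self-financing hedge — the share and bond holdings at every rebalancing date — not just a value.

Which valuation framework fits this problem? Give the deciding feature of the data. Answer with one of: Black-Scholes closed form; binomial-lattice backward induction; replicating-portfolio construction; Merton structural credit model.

framework: replicating-portfolio construction

Key observation: a price alone would not answer the question — the per-node share/bond construction on the spot-176, 1.19/0.77 tree is required, and only the replicating-portfolio method yields it.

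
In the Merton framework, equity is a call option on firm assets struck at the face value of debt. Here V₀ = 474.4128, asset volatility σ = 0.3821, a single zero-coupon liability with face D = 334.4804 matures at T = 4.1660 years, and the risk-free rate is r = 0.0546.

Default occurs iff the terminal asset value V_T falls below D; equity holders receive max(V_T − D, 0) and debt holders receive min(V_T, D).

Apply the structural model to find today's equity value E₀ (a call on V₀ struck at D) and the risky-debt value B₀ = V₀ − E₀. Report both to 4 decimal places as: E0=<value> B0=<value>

E0=243.4189 B0=230.9939

With assets at 474.4128 and a single debt payment of 334.4804 at 4.1660 years:
d₁ = [ln(V₀/D) + (r + σ²/2)T] / (σ√T)
   = [ln(474.4128/334.4804) + (0.0546 + 0.5·0.3821²)·4.1660] / (0.3821·√4.1660)
   = [0.349500 + 0.531582] / 0.779896 = 1.129743
d₂ = d₁ − σ√T = 1.129743 − 0.779896 = 0.349847
N(d₁) = 0.870708,  N(d₂) = 0.636773,  e^(−rT) = 0.796551
E₀ = V₀·N(d₁) − D·e^(−rT)·N(d₂)
   = 474.4128·0.870708 − 334.4804·0.796551·0.636773 = 243.418864
B₀ = V₀ − E₀ = 474.4128 − 243.418864 = 230.993936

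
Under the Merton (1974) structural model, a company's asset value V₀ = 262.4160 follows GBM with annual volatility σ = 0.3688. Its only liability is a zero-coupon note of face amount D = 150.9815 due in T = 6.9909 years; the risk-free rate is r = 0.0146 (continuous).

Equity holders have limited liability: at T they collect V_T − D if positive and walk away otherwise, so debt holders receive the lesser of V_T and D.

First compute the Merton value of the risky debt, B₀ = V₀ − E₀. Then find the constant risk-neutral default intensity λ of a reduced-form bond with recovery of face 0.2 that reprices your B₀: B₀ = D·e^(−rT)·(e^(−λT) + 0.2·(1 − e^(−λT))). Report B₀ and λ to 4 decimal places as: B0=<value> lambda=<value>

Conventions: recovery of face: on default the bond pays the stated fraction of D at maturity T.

With assets at 262.4160 and a single debt payment of 150.9815 at 6.9909 years:
d₁ = [ln(V₀/D) + (r + σ²/2)T] / (σ√T)
   = [ln(262.4160/150.9815) + (0.0146 + 0.5·0.3688²)·6.9909] / (0.3688·√6.9909)
   = [0.552774 + 0.577495] / 0.975119 = 1.159109
d₂ = d₁ − σ√T = 1.159109 − 0.975119 = 0.183991
N(d₁) = 0.876794,  N(d₂) = 0.572990,  e^(−rT) = 0.902969
E₀ = V₀·N(d₁) − D·e^(−rT)·N(d₂)
   = 262.4160·0.876794 − 150.9815·0.902969·0.572990 = 151.968230
B₀ = V₀ − E₀ = 262.4160 − 151.968230 = 110.447770
e^(−λT) = (B₀·e^(rT)/D − 0.2)/(1 − 0.2) = (110.4478·1.107458/150.9815 − 0.2)/0.8 = 0.76267606
λ = −ln(0.76267606)/6.9909 = 0.038754

B0=110.4478 lambda=0.0388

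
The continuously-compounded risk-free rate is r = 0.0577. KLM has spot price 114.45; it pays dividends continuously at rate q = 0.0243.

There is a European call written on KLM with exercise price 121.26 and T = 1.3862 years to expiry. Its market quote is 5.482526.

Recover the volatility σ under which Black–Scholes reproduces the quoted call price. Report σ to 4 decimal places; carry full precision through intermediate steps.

sigma = 0.1168

At σ = 0.1168 the Black–Scholes value reproduces the quote:
σ√T = 0.1168·√1.3862 = 0.137517
d₁ = (ln(S/K) + (r−q+σ²/2)T) / (σ√T) = (ln(114.45/121.26) + (0.0577−0.0243+0.1168²/2)·1.3862) / 0.137517 = (-0.057799 + 0.055755) / 0.137517 = -0.014867
d₂ = d₁ − σ√T = -0.014867 − 0.137517 = -0.152384
e^{−rT} = 0.923131
e^{−qT} = 0.966876
N(d₁) = 0.494069,  N(d₂) = 0.439442
V = S·e^{−qT}·N(d₁) − K·e^{−rT}·N(d₂) = 54.673205 − 49.190678 = 5.482526 (the observed quote) — the price is monotone increasing in volatility, hence this σ is the only solution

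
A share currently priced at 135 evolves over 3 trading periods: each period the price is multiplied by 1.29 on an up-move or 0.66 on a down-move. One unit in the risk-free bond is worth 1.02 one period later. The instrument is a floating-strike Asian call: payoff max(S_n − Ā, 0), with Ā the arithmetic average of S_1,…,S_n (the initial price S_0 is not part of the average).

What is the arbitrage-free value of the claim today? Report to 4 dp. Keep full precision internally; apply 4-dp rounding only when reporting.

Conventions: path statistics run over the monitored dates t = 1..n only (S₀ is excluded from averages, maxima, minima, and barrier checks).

Risk-neutral up-probability p* = (R−d)/(u−d) = (1.02−0.66)/(1.29−0.66) = 0.5714; the claim prices as the p*-weighted sum of path payoffs discounted by R^3.
Enumerate all 2^3 = 8 price paths (U = up ×1.29, D = down ×0.66); each path with k up-moves has probability p*^k·(1−p*)^(3−k).
DDD: Ā=62.2393, payoff=0.0000, prob=0.078717
UDD: Ā=121.6496, payoff=0.0000, prob=0.104956
DUD: Ā=93.2996, payoff=0.0000, prob=0.104956
UUD: Ā=182.3583, payoff=0.0000, prob=0.139942
DDU: Ā=74.5886, payoff=1.2712, prob=0.104956
UDU: Ā=145.7868, payoff=2.4845, prob=0.139942
DUU: Ā=117.4368, payoff=30.8345, prob=0.139942
UUU: Ā=229.5355, payoff=60.2675, prob=0.186589
Price = Σ prob·payoff / R^3 = 16.041394 / 1.061208 = 15.1162

price = 15.1162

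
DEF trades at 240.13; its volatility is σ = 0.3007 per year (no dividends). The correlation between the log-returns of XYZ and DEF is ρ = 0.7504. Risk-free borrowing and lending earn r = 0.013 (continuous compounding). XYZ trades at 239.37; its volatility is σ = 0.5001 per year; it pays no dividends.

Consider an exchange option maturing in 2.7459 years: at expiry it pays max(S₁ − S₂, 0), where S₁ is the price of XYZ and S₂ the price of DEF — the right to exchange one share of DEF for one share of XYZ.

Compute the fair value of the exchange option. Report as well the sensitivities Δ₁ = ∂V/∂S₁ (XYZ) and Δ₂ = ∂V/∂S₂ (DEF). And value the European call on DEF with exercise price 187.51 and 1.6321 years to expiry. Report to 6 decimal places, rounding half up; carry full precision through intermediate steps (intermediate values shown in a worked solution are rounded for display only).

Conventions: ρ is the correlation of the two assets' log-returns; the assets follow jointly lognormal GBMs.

exchange price = 52.631462
Δ1 = 0.608387
Δ2 = -0.387283
price(DEF call K=187.51) = 67.978494

σ_eff = √(σ₁² + σ₂² − 2ρσ₁σ₂) = √(0.5001² + 0.3007² − 2·0.7504·0.5001·0.3007) = 0.338866
d₁ = (ln(S₁/S₂) + (q₂ − q₁ + σ_eff²/2)T) / (σ_eff√T) = (ln(239.37/240.13) + (0.0 − 0.0 + 0.057415)·2.7459) / 0.561526 = 0.275118
d₂ = d₁ − σ_eff√T = 0.275118 − 0.561526 = -0.286408
N(d₁) = 0.608387,  N(d₂) = 0.387283
V = S₁·e^{−q₁T}·N(d₁) − S₂·e^{−q₂T}·N(d₂) = 145.629641 − 92.998179 = 52.631462
Δ₁ = e^{−q₁T}·N(d₁) = 0.608387;  Δ₂ = −e^{−q₂T}·N(d₂) = -0.387283
[vanilla: DEF call K=187.51]
σ√T = 0.3007·√1.6321 = 0.384155
d₁ = (ln(S/K) + (r+σ²/2)T) / (σ√T) = (ln(240.13/187.51) + (0.013+0.3007²/2)·1.6321) / 0.384155 = (0.247348 + 0.095005) / 0.384155 = 0.891184
d₂ = d₁ − σ√T = 0.891184 − 0.384155 = 0.507029
e^{−rT} = 0.979006
N(d₁) = 0.813585,  N(d₂) = 0.693933
price = S·N(d₁) − K·e^{−rT}·N(d₂) = 195.366138 − 127.387643 = 67.978494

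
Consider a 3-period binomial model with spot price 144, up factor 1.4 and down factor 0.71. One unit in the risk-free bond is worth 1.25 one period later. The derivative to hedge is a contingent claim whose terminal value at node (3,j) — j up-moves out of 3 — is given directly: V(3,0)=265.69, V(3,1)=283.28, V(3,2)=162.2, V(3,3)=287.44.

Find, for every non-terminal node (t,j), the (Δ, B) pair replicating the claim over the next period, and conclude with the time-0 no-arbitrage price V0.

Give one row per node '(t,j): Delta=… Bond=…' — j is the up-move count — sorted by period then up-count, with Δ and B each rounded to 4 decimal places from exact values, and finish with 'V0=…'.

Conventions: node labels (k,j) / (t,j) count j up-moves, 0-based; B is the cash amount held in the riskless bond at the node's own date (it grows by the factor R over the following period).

(0,0): Delta=0.2341 Bond=87.4999
(1,0): Delta=-1.0312 Bond=238.7368
(1,1): Delta=0.4123 Bond=73.4410
(2,0): Delta=0.3512 Bond=198.0721
(2,1): Delta=-1.2260 Bond=326.2957
(2,2): Delta=0.6431 Bond=26.6639
V0=121.2052

Since d<R<u, set p* = (R−d)/(u−d) = 0.7826; price each node as the discounted p*-expectation of its children.
Payoffs at expiry: V(3,0)=265.6900, V(3,1)=283.2800, V(3,2)=162.2000, V(3,3)=287.4400
Node (2,0) S=72.5904: V=(p*·283.2800+(1−p*)·265.6900)/1.25=223.5649; Δ=(283.2800−265.6900)/(101.6266−51.5392)=0.3512; B=V−Δ·S=198.0721
Node (2,1) S=143.1360: V=(p*·162.2000+(1−p*)·283.2800)/1.25=150.8174; Δ=(162.2000−283.2800)/(200.3904−101.6266)=-1.2260; B=V−Δ·S=326.2957
Node (2,2) S=282.2400: V=(p*·287.4400+(1−p*)·162.2000)/1.25=208.1711; Δ=(287.4400−162.2000)/(395.1360−200.3904)=0.6431; B=V−Δ·S=26.6639
Node (1,0) S=102.2400: V=(p*·150.8174+(1−p*)·223.5649)/1.25=133.3056; Δ=(150.8174−223.5649)/(143.1360−72.5904)=-1.0312; B=V−Δ·S=238.7368
Node (1,1) S=201.6000: V=(p*·208.1711+(1−p*)·150.8174)/1.25=156.5623; Δ=(208.1711−150.8174)/(282.2400−143.1360)=0.4123; B=V−Δ·S=73.4410
Node (0,0) S=144.0000: V=(p*·156.5623+(1−p*)·133.3056)/1.25=121.2052; Δ=(156.5623−133.3056)/(201.6000−102.2400)=0.2341; B=V−Δ·S=87.4999
Check: Δ(0,0)·S0 + B(0,0) = 121.2052 = V0.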